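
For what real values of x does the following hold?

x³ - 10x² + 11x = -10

x = -0.5826 or x = 2 or x = 8.5826

Rearrange: x³ - 10x² + 11x + 10 = 0.
Possible rational roots are divisors of 10. Testing x = 2 gives 0, so (x - 2) is a factor.
Divide: x³ - 10x² + 11x + 10 = (x - 2)(x² - 8x - 5).
Apply the quadratic formula to x² - 8x - 5 = 0: x = (8 ± √84)/2, i.e. x ≈ 8.5826 or x ≈ -0.5826.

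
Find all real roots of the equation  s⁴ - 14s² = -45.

Let u = s². The equation becomes u² - 14u + 45 = 0.
Factor: (u - 9)(u - 5) = 0, so u = 9 or u = 5.
s² = 9 gives s = ±3.
s² = 5 gives s = ±√(5) ≈ ±2.2361.

s = -3 or s = -2.2361 or s = 2.2361 or s = 3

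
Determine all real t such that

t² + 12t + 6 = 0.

t = -11.4772 or t = -0.5228

Discriminant: (12)² − 4·1·6 = 120.
Quadratic formula: t = (-12 ± √120) / 2.
So t = -6 + √(30) ≈ -0.5228 or t = -6 - √(30) ≈ -11.4772.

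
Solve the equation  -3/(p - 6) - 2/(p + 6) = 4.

Multiply both sides by (p - 6)(p + 6):
-3(p + 6) - 2(p - 6) = 4(p - 6)(p + 6).
Expand and collect terms: 4p² + 5p - 138 = 0.
By the quadratic formula, p = (-5 ± √2233) / 8, so p ≈ 5.2818 or p ≈ -6.5318.
Neither value makes a denominator zero (p ≠ 6, p ≠ -6), so both are valid.

p = -6.5318 or p = 5.2818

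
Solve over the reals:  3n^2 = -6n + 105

n = -7 or n = 5

Bring every term to one side: 3n^2 + 6n - 105 = 0.
Factor: 3(n - 5)(n + 7) = 0.
So n = 5 or n = -7.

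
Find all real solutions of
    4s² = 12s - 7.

Rearrange to standard form: 4s² - 12s + 7 = 0.
Discriminant: (-12)² − 4·4·7 = 32.
Quadratic formula: s = (12 ± √32) / 8.
So s = √(2)/2 + 3/2 ≈ 2.2071 or s = 3/2 - √(2)/2 ≈ 0.7929.

s = 0.7929 or s = 2.2071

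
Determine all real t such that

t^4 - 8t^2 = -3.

t = -2.7578 or t = -0.6281 or t = 0.6281 or t = 2.7578

Let u = t^2. The equation becomes u^2 - 8u + 3 = 0.
By the quadratic formula, u = sqrt(13) + 4 or u = 4 - sqrt(13).
t^2 = sqrt(13) + 4 gives t = +/-sqrt(sqrt(13) + 4) ~= +/-2.7578.
t^2 = 4 - sqrt(13) gives t = +/-sqrt(4 - sqrt(13)) ~= +/-0.6281.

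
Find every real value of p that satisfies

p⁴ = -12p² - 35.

Let u = p². The equation becomes u² + 12u + 35 = 0.
Factor: (u + 5)(u + 7) = 0, so u = -5 or u = -7.
p² = -5 < 0 has no real solution.
p² = -7 < 0 has no real solution.

No real solutions.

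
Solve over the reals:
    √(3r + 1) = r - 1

Square both sides: 3r + 1 = (r - 1)².
Expand and rearrange: r² - 5r = 0.
Solving gives r = 5 or r = 0.
Check each candidate in the original equation:
  r = 5: √(16) = 4, while r - 1 = 4 — valid.
  r = 0: √(1) = 1, while r - 1 = -1 — extraneous.

r = 5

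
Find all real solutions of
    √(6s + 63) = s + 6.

s = 3

Square both sides: 6s + 63 = (s + 6)².
Expand and rearrange: s² + 6s - 27 = 0.
Solving gives s = 3 or s = -9.
Check each candidate in the original equation:
  s = 3: √(81) = 9, while s + 6 = 9 — valid.
  s = -9: √(9) = 3, while s + 6 = -3 — extraneous.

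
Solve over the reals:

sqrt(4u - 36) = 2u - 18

u = 9 or u = 10

Square both sides: 4u - 36 = (2u - 18)^2.
Expand and rearrange: 4u^2 - 76u + 360 = 0.
Solving gives u = 10 or u = 9.
Check each candidate in the original equation:
  u = 10: sqrt(4) = 2, while 2u - 18 = 2 — valid.
  u = 9: sqrt(0) = 0, while 2u - 18 = 0 — valid.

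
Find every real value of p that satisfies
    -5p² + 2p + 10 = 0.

Discriminant: (2)² − 4·(-5)·10 = 204.
Quadratic formula: p = (-2 ± √204) / (-10).
So p = 1/5 - √(51)/5 ≈ -1.2283 or p = 1/5 + √(51)/5 ≈ 1.6283.

p = -1.2283 or p = 1.6283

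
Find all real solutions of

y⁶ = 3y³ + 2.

y = -0.825 or y = 1.5271

Let u = y³. The equation becomes u² - 3u - 2 = 0.
By the quadratic formula, u = 3/2 + √(17)/2 or u = 3/2 - √(17)/2.
y³ = 3/2 + √(17)/2 gives y = ∛(3/2 + √(17)/2) ≈ 1.5271.
y³ = 3/2 - √(17)/2 gives y = -∛(-3/2 + √(17)/2) ≈ -0.825.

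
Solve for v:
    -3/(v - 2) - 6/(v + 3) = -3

v = -1.4495 or v = 3.4495

Multiply both sides by (v - 2)(v + 3):
-3(v + 3) - 6(v - 2) = -3(v - 2)(v + 3).
Expand and collect terms: -3v^2 + 6v + 15 = 0.
By the quadratic formula, v = (-6 +/- sqrt(216)) / -6, so v ~= -1.4495 or v ~= 3.4495.
Neither value makes a denominator zero (v != 2, v != -3), so both are valid.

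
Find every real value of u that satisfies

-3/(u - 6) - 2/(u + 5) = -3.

Multiply both sides by (u - 6)(u + 5):
-3(u + 5) - 2(u - 6) = -3(u - 6)(u + 5).
Expand and collect terms: -3u² + 8u + 93 = 0.
By the quadratic formula, u = (-8 ± √1180) / -6, so u ≈ -4.3919 or u ≈ 7.0585.
Neither value makes a denominator zero (u ≠ 6, u ≠ -5), so both are valid.

u = -4.3919 or u = 7.0585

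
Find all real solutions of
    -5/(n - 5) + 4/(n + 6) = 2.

Multiply both sides by (n - 5)(n + 6):
-5(n + 6) + 4(n - 5) = 2(n - 5)(n + 6).
Expand and collect terms: 2n² + 3n - 10 = 0.
By the quadratic formula, n = (-3 ± √89) / 4, so n ≈ 1.6085 or n ≈ -3.1085.
Neither value makes a denominator zero (n ≠ 5, n ≠ -6), so both are valid.

n = -3.1085 or n = 1.6085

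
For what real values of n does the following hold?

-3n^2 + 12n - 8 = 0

Discriminant: (12)^2 - 4*(-3)*(-8) = 48.
Quadratic formula: n = (-12 +/- sqrt(48)) / (-6).
So n = 2 - 2*sqrt(3)/3 ~= 0.8453 or n = 2*sqrt(3)/3 + 2 ~= 3.1547.

n = 0.8453 or n = 3.1547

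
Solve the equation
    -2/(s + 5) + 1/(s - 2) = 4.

Multiply both sides by (s + 5)(s - 2):
-2(s - 2) + (s + 5) = 4(s + 5)(s - 2).
Expand and collect terms: 4s^2 + 13s - 49 = 0.
By the quadratic formula, s = (-13 +/- sqrt(953)) / 8, so s ~= 2.2338 or s ~= -5.4838.
Neither value makes a denominator zero (s != -5, s != 2), so both are valid.

s = -5.4838 or s = 2.2338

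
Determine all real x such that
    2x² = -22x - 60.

Bring every term to one side: 2x² + 22x + 60 = 0.
Factor: 2(x + 5)(x + 6) = 0.
So x = -5 or x = -6.

x = -6 or x = -5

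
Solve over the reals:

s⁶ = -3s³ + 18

Let u = s³. The equation becomes u² + 3u - 18 = 0.
Factor: (u + 6)(u - 3) = 0, so u = -6 or u = 3.
s³ = -6 gives s = -∛(6) ≈ -1.8171.
s³ = 3 gives s = ∛(3) ≈ 1.4422.

s = -1.8171 or s = 1.4422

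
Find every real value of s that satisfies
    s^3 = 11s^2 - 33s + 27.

Rearrange: s^3 - 11s^2 + 33s - 27 = 0.
Possible rational roots are divisors of -27. Testing s = 3 gives 0, so (s - 3) is a factor.
Divide: s^3 - 11s^2 + 33s - 27 = (s - 3)(s^2 - 8s + 9).
Apply the quadratic formula to s^2 - 8s + 9 = 0: s = (8 +/- sqrt(28))/2, i.e. s ~= 6.6458 or s ~= 1.3542.

s = 1.3542 or s = 3 or s = 6.6458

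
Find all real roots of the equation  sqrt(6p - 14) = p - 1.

Square both sides: 6p - 14 = (p - 1)^2.
Expand and rearrange: p^2 - 8p + 15 = 0.
Solving gives p = 5 or p = 3.
Check each candidate in the original equation:
  p = 5: sqrt(16) = 4, while p - 1 = 4 — valid.
  p = 3: sqrt(4) = 2, while p - 1 = 2 — valid.

p = 3 or p = 5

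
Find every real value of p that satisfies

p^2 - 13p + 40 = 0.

p = 5 or p = 8

Factor: (p - 8)(p - 5) = 0.
So p = 8 or p = 5.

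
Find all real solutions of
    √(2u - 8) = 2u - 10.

Square both sides: 2u - 8 = (2u - 10)².
Expand and rearrange: 4u² - 42u + 108 = 0.
Solving gives u = 6 or u = 4.5.
Check each candidate in the original equation:
  u = 6: √(4) = 2, while 2u - 10 = 2 — valid.
  u = 4.5: √(1) = 1, while 2u - 10 = -1 — extraneous.

u = 6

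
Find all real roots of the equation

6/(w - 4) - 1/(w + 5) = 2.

w = -5.3788 or w = 6.8788

Multiply both sides by (w - 4)(w + 5):
6(w + 5) - (w - 4) = 2(w - 4)(w + 5).
Expand and collect terms: 2w^2 - 3w - 74 = 0.
By the quadratic formula, w = (3 +/- sqrt(601)) / 4, so w ~= 6.8788 or w ~= -5.3788.
Neither value makes a denominator zero (w != 4, w != -5), so both are valid.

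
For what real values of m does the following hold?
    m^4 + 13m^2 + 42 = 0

Let u = m^2. The equation becomes u^2 + 13u + 42 = 0.
Factor: (u + 6)(u + 7) = 0, so u = -6 or u = -7.
m^2 = -6 < 0 has no real solution.
m^2 = -7 < 0 has no real solution.

No real solutions.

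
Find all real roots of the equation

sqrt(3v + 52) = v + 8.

Square both sides: 3v + 52 = (v + 8)^2.
Expand and rearrange: v^2 + 13v + 12 = 0.
Solving gives v = -1 or v = -12.
Check each candidate in the original equation:
  v = -1: sqrt(49) = 7, while v + 8 = 7 — valid.
  v = -12: sqrt(16) = 4, while v + 8 = -4 — extraneous.

v = -1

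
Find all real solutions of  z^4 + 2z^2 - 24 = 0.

Let u = z^2. The equation becomes u^2 + 2u - 24 = 0.
Factor: (u + 6)(u - 4) = 0, so u = -6 or u = 4.
z^2 = -6 < 0 has no real solution.
z^2 = 4 gives z = +/-2.

z = -2 or z = 2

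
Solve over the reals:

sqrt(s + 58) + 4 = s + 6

Isolate the radical: sqrt(s + 58) = s + 2.
Square both sides: s + 58 = (s + 2)^2.
Expand and rearrange: s^2 + 3s - 54 = 0.
Solving gives s = 6 or s = -9.
Check each candidate in the original equation:
  s = 6: sqrt(64) = 8, while s + 2 = 8 — valid.
  s = -9: sqrt(49) = 7, while s + 2 = -7 — extraneous.

s = 6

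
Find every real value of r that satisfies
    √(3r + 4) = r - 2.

r = 7

Square both sides: 3r + 4 = (r - 2)².
Expand and rearrange: r² - 7r = 0.
Solving gives r = 7 or r = 0.
Check each candidate in the original equation:
  r = 7: √(25) = 5, while r - 2 = 5 — valid.
  r = 0: √(4) = 2, while r - 2 = -2 — extraneous.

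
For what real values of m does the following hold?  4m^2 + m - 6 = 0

m = -1.3561 or m = 1.1061

Discriminant: (1)^2 - 4*4*(-6) = 97.
Quadratic formula: m = (-1 +/- sqrt(97)) / 8.
So m = -1/8 + sqrt(97)/8 ~= 1.1061 or m = -sqrt(97)/8 - 1/8 ~= -1.3561.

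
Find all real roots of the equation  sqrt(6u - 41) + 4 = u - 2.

u = 7 or u = 11

Isolate the radical: sqrt(6u - 41) = u - 6.
Square both sides: 6u - 41 = (u - 6)^2.
Expand and rearrange: u^2 - 18u + 77 = 0.
Solving gives u = 11 or u = 7.
Check each candidate in the original equation:
  u = 11: sqrt(25) = 5, while u - 6 = 5 — valid.
  u = 7: sqrt(1) = 1, while u - 6 = 1 — valid.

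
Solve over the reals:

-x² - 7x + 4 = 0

x = -7.5311 or x = 0.5311

Discriminant: (-7)² − 4·(-1)·4 = 65.
Quadratic formula: x = (7 ± √65) / (-2).
So x = -√(65)/2 - 7/2 ≈ -7.5311 or x = -7/2 + √(65)/2 ≈ 0.5311.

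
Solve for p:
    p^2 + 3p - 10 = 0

p = -5 or p = 2

Factor: (p - 2)(p + 5) = 0.
So p = 2 or p = -5.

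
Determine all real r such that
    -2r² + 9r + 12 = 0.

Discriminant: (9)² − 4·(-2)·12 = 177.
Quadratic formula: r = (-9 ± √177) / (-4).
So r = 9/4 - √(177)/4 ≈ -1.076 or r = 9/4 + √(177)/4 ≈ 5.576.

r = -1.076 or r = 5.576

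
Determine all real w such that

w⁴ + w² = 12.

w = -1.7321 or w = 1.7321

Let u = w². The equation becomes u² + u - 12 = 0.
Factor: (u - 3)(u + 4) = 0, so u = 3 or u = -4.
w² = 3 gives w = ±√(3) ≈ ±1.7321.
w² = -4 < 0 has no real solution.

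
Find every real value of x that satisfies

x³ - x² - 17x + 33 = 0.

x = -4.4641 or x = 2.4641 or x = 3

Possible rational roots are divisors of 33. Testing x = 3 gives 0, so (x - 3) is a factor.
Divide: x³ - x² - 17x + 33 = (x - 3)(x² + 2x - 11).
Apply the quadratic formula to x² + 2x - 11 = 0: x = (-2 ± √48)/2, i.e. x ≈ 2.4641 or x ≈ -4.4641.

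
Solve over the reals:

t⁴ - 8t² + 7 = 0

t = -2.6458 or t = -1 or t = 1 or t = 2.6458

Let u = t². The equation becomes u² - 8u + 7 = 0.
Factor: (u - 7)(u - 1) = 0, so u = 7 or u = 1.
t² = 7 gives t = ±√(7) ≈ ±2.6458.
t² = 1 gives t = ±1.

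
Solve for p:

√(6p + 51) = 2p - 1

p = 5

Square both sides: 6p + 51 = (2p - 1)².
Expand and rearrange: 4p² - 10p - 50 = 0.
Solving gives p = 5 or p = -2.5.
Check each candidate in the original equation:
  p = 5: √(81) = 9, while 2p - 1 = 9 — valid.
  p = -2.5: √(36) = 6, while 2p - 1 = -6 — extraneous.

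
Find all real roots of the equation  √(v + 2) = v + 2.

v = -2 or v = -1

Square both sides: v + 2 = (v + 2)².
Expand and rearrange: v² + 3v + 2 = 0.
Solving gives v = -1 or v = -2.
Check each candidate in the original equation:
  v = -1: √(1) = 1, while v + 2 = 1 — valid.
  v = -2: √(0) = 0, while v + 2 = 0 — valid.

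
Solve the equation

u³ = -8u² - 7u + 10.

u = -6.7417 or u = -2 or u = 0.7417

Rearrange: u³ + 8u² + 7u - 10 = 0.
Possible rational roots are divisors of -10. Testing u = -2 gives 0, so (u + 2) is a factor.
Divide: u³ + 8u² + 7u - 10 = (u + 2)(u² + 6u - 5).
Apply the quadratic formula to u² + 6u - 5 = 0: u = (-6 ± √56)/2, i.e. u ≈ 0.7417 or u ≈ -6.7417.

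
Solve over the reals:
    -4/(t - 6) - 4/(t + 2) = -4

t = -1.1231 or t = 7.1231

Multiply both sides by (t - 6)(t + 2):
-4(t + 2) - 4(t - 6) = -4(t - 6)(t + 2).
Expand and collect terms: -4t² + 24t + 32 = 0.
By the quadratic formula, t = (-24 ± √1088) / -8, so t ≈ -1.1231 or t ≈ 7.1231.
Neither value makes a denominator zero (t ≠ 6, t ≠ -2), so both are valid.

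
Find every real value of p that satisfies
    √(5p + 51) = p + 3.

p = 6

Square both sides: 5p + 51 = (p + 3)².
Expand and rearrange: p² + p - 42 = 0.
Solving gives p = 6 or p = -7.
Check each candidate in the original equation:
  p = 6: √(81) = 9, while p + 3 = 9 — valid.
  p = -7: √(16) = 4, while p + 3 = -4 — extraneous.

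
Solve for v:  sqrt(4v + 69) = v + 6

Square both sides: 4v + 69 = (v + 6)^2.
Expand and rearrange: v^2 + 8v - 33 = 0.
Solving gives v = 3 or v = -11.
Check each candidate in the original equation:
  v = 3: sqrt(81) = 9, while v + 6 = 9 — valid.
  v = -11: sqrt(25) = 5, while v + 6 = -5 — extraneous.

v = 3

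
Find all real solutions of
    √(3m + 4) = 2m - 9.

Square both sides: 3m + 4 = (2m - 9)².
Expand and rearrange: 4m² - 39m + 77 = 0.
Solving gives m = 7 or m = 2.75.
Check each candidate in the original equation:
  m = 7: √(25) = 5, while 2m - 9 = 5 — valid.
  m = 2.75: √(12.25) = 3.5, while 2m - 9 = -3.5 — extraneous.

m = 7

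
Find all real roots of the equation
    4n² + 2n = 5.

Rearrange to standard form: 4n² + 2n - 5 = 0.
Discriminant: (2)² − 4·4·(-5) = 84.
Quadratic formula: n = (-2 ± √84) / 8.
So n = -1/4 + √(21)/4 ≈ 0.8956 or n = -√(21)/4 - 1/4 ≈ -1.3956.

n = -1.3956 or n = 0.8956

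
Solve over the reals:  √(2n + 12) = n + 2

Square both sides: 2n + 12 = (n + 2)².
Expand and rearrange: n² + 2n - 8 = 0.
Solving gives n = 2 or n = -4.
Check each candidate in the original equation:
  n = 2: √(16) = 4, while n + 2 = 4 — valid.
  n = -4: √(4) = 2, while n + 2 = -2 — extraneous.

n = 2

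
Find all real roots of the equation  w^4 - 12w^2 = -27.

Let u = w^2. The equation becomes u^2 - 12u + 27 = 0.
Factor: (u - 9)(u - 3) = 0, so u = 9 or u = 3.
w^2 = 9 gives w = +/-3.
w^2 = 3 gives w = +/-sqrt(3) ~= +/-1.7321.

w = -3 or w = -1.7321 or w = 1.7321 or w = 3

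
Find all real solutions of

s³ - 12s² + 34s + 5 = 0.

s = -0.1401 or s = 5 or s = 7.1401

Possible rational roots are divisors of 5. Testing s = 5 gives 0, so (s - 5) is a factor.
Divide: s³ - 12s² + 34s + 5 = (s - 5)(s² - 7s - 1).
Apply the quadratic formula to s² - 7s - 1 = 0: s = (7 ± √53)/2, i.e. s ≈ 7.1401 or s ≈ -0.1401.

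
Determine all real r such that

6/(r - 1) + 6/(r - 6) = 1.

Multiply both sides by (r - 1)(r - 6):
6(r - 6) + 6(r - 1) = (r - 1)(r - 6).
Expand and collect terms: r² - 19r + 48 = 0.
Factor or apply the quadratic formula: r = 16 or r = 3.
Neither value makes a denominator zero (r ≠ 1, r ≠ 6), so both are valid.

r = 3 or r = 16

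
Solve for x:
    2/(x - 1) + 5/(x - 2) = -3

x = -0.7208 or x = 1.3874

Multiply both sides by (x - 1)(x - 2):
2(x - 2) + 5(x - 1) = -3(x - 1)(x - 2).
Expand and collect terms: -3x^2 + 2x + 3 = 0.
By the quadratic formula, x = (-2 +/- sqrt(40)) / -6, so x ~= -0.7208 or x ~= 1.3874.
Neither value makes a denominator zero (x != 1, x != 2), so both are valid.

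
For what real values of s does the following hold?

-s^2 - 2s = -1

Rearrange to standard form: -s^2 - 2s + 1 = 0.
Discriminant: (-2)^2 - 4*(-1)*1 = 8.
Quadratic formula: s = (2 +/- sqrt(8)) / (-2).
So s = -sqrt(2) - 1 ~= -2.4142 or s = -1 + sqrt(2) ~= 0.4142.

s = -2.4142 or s = 0.4142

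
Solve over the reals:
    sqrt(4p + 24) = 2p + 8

p = -2

Square both sides: 4p + 24 = (2p + 8)^2.
Expand and rearrange: 4p^2 + 28p + 40 = 0.
Solving gives p = -2 or p = -5.
Check each candidate in the original equation:
  p = -2: sqrt(16) = 4, while 2p + 8 = 4 — valid.
  p = -5: sqrt(4) = 2, while 2p + 8 = -2 — extraneous.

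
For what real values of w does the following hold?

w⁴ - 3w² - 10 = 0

Let u = w². The equation becomes u² - 3u - 10 = 0.
Factor: (u - 5)(u + 2) = 0, so u = 5 or u = -2.
w² = 5 gives w = ±√(5) ≈ ±2.2361.
w² = -2 < 0 has no real solution.

w = -2.2361 or w = 2.2361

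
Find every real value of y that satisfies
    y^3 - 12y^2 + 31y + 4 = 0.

Possible rational roots are divisors of 4. Testing y = 4 gives 0, so (y - 4) is a factor.
Divide: y^3 - 12y^2 + 31y + 4 = (y - 4)(y^2 - 8y - 1).
Apply the quadratic formula to y^2 - 8y - 1 = 0: y = (8 +/- sqrt(68))/2, i.e. y ~= 8.1231 or y ~= -0.1231.

y = -0.1231 or y = 4 or y = 8.1231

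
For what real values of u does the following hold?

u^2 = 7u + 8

Bring every term to one side: u^2 - 7u - 8 = 0.
Factor: (u + 1)(u - 8) = 0.
So u = -1 or u = 8.

u = -1 or u = 8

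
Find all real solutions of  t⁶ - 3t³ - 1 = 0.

t = -0.6715 or t = 1.4892

Let u = t³. The equation becomes u² - 3u - 1 = 0.
By the quadratic formula, u = 3/2 + √(13)/2 or u = 3/2 - √(13)/2.
t³ = 3/2 + √(13)/2 gives t = ∛(3/2 + √(13)/2) ≈ 1.4892.
t³ = 3/2 - √(13)/2 gives t = -∛(-3/2 + √(13)/2) ≈ -0.6715.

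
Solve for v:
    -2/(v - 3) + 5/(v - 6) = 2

v = 2.4105 or v = 8.0895

Multiply both sides by (v - 3)(v - 6):
-2(v - 6) + 5(v - 3) = 2(v - 3)(v - 6).
Expand and collect terms: 2v² - 21v + 39 = 0.
By the quadratic formula, v = (21 ± √129) / 4, so v ≈ 8.0895 or v ≈ 2.4105.
Neither value makes a denominator zero (v ≠ 3, v ≠ 6), so both are valid.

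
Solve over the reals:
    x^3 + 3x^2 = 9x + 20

x = -4 or x = -1.7913 or x = 2.7913

Rearrange: x^3 + 3x^2 - 9x - 20 = 0.
Possible rational roots are divisors of -20. Testing x = -4 gives 0, so (x + 4) is a factor.
Divide: x^3 + 3x^2 - 9x - 20 = (x + 4)(x^2 - x - 5).
Apply the quadratic formula to x^2 - x - 5 = 0: x = (1 +/- sqrt(21))/2, i.e. x ~= 2.7913 or x ~= -1.7913.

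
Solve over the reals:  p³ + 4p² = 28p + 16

p = -7.4641 or p = -0.5359 or p = 4

Rearrange: p³ + 4p² - 28p - 16 = 0.
Possible rational roots are divisors of -16. Testing p = 4 gives 0, so (p - 4) is a factor.
Divide: p³ + 4p² - 28p - 16 = (p - 4)(p² + 8p + 4).
Apply the quadratic formula to p² + 8p + 4 = 0: p = (-8 ± √48)/2, i.e. p ≈ -0.5359 or p ≈ -7.4641.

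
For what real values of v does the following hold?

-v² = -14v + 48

v = 6 or v = 8

Bring every term to one side: -v² + 14v - 48 = 0.
Factor: -1(v - 8)(v - 6) = 0.
So v = 8 or v = 6.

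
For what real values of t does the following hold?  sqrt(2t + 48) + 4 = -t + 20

t = 8

Isolate the radical: sqrt(2t + 48) = -t + 16.
Square both sides: 2t + 48 = (-t + 16)^2.
Expand and rearrange: t^2 - 34t + 208 = 0.
Solving gives t = 26 or t = 8.
Check each candidate in the original equation:
  t = 26: sqrt(100) = 10, while -t + 16 = -10 — extraneous.
  t = 8: sqrt(64) = 8, while -t + 16 = 8 — valid.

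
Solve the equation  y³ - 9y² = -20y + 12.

Rearrange: y³ - 9y² + 20y - 12 = 0.
Possible rational roots are divisors of -12. Testing y = 2 gives 0, so (y - 2) is a factor.
Divide: y³ - 9y² + 20y - 12 = (y - 2)(y² - 7y + 6).
Factor the quadratic: y = 6 or y = 1.

y = 1 or y = 2 or y = 6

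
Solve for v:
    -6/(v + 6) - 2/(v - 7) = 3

Multiply both sides by (v + 6)(v - 7):
-6(v - 7) - 2(v + 6) = 3(v + 6)(v - 7).
Expand and collect terms: 3v^2 + 5v - 156 = 0.
By the quadratic formula, v = (-5 +/- sqrt(1897)) / 6, so v ~= 6.4258 or v ~= -8.0924.
Neither value makes a denominator zero (v != -6, v != 7), so both are valid.

v = -8.0924 or v = 6.4258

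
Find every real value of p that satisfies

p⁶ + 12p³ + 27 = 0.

p = -2.0801 or p = -1.4422

Let u = p³. The equation becomes u² + 12u + 27 = 0.
Factor: (u + 3)(u + 9) = 0, so u = -3 or u = -9.
p³ = -3 gives p = -∛(3) ≈ -1.4422.
p³ = -9 gives p = -∛(9) ≈ -2.0801.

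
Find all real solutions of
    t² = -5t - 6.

Bring every term to one side: t² + 5t + 6 = 0.
Factor: (t + 2)(t + 3) = 0.
So t = -2 or t = -3.

t = -3 or t = -2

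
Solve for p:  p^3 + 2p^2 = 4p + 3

p = -3 or p = -0.618 or p = 1.618

Rearrange: p^3 + 2p^2 - 4p - 3 = 0.
Possible rational roots are divisors of -3. Testing p = -3 gives 0, so (p + 3) is a factor.
Divide: p^3 + 2p^2 - 4p - 3 = (p + 3)(p^2 - p - 1).
Apply the quadratic formula to p^2 - p - 1 = 0: p = (1 +/- sqrt(5))/2, i.e. p ~= 1.618 or p ~= -0.618.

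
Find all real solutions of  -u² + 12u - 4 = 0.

Discriminant: (12)² − 4·(-1)·(-4) = 128.
Quadratic formula: u = (-12 ± √128) / (-2).
So u = 6 - 4·√(2) ≈ 0.3431 or u = 4·√(2) + 6 ≈ 11.6569.

u = 0.3431 or u = 11.6569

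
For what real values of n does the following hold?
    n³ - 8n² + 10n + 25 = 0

Possible rational roots are divisors of 25. Testing n = 5 gives 0, so (n - 5) is a factor.
Divide: n³ - 8n² + 10n + 25 = (n - 5)(n² - 3n - 5).
Apply the quadratic formula to n² - 3n - 5 = 0: n = (3 ± √29)/2, i.e. n ≈ 4.1926 or n ≈ -1.1926.

n = -1.1926 or n = 4.1926 or n = 5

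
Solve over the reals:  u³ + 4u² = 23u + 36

Rearrange: u³ + 4u² - 23u - 36 = 0.
Possible rational roots are divisors of -36. Testing u = 4 gives 0, so (u - 4) is a factor.
Divide: u³ + 4u² - 23u - 36 = (u - 4)(u² + 8u + 9).
Apply the quadratic formula to u² + 8u + 9 = 0: u = (-8 ± √28)/2, i.e. u ≈ -1.3542 or u ≈ -6.6458.

u = -6.6458 or u = -1.3542 or u = 4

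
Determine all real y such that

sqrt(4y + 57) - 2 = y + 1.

Isolate the radical: sqrt(4y + 57) = y + 3.
Square both sides: 4y + 57 = (y + 3)^2.
Expand and rearrange: y^2 + 2y - 48 = 0.
Solving gives y = 6 or y = -8.
Check each candidate in the original equation:
  y = 6: sqrt(81) = 9, while y + 3 = 9 — valid.
  y = -8: sqrt(25) = 5, while y + 3 = -5 — extraneous.

y = 6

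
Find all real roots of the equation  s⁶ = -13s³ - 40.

s = -2 or s = -1.71

Let u = s³. The equation becomes u² + 13u + 40 = 0.
Factor: (u + 5)(u + 8) = 0, so u = -5 or u = -8.
s³ = -5 gives s = -∛(5) ≈ -1.71.
s³ = -8 gives s = -2.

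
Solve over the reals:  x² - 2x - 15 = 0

Factor: (x - 5)(x + 3) = 0.
So x = 5 or x = -3.

x = -3 or x = 5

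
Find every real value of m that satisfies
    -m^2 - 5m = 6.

m = -3 or m = -2

Bring every term to one side: -m^2 - 5m - 6 = 0.
Factor: -1(m + 3)(m + 2) = 0.
So m = -3 or m = -2.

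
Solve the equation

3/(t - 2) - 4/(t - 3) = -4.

t = 1.557 or t = 3.693

Multiply both sides by (t - 2)(t - 3):
3(t - 3) - 4(t - 2) = -4(t - 2)(t - 3).
Expand and collect terms: -4t² + 21t - 23 = 0.
By the quadratic formula, t = (-21 ± √73) / -8, so t ≈ 1.557 or t ≈ 3.693.
Neither value makes a denominator zero (t ≠ 2, t ≠ 3), so both are valid.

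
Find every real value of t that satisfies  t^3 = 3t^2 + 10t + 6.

Rearrange: t^3 - 3t^2 - 10t - 6 = 0.
Possible rational roots are divisors of -6. Testing t = -1 gives 0, so (t + 1) is a factor.
Divide: t^3 - 3t^2 - 10t - 6 = (t + 1)(t^2 - 4t - 6).
Apply the quadratic formula to t^2 - 4t - 6 = 0: t = (4 +/- sqrt(40))/2, i.e. t ~= 5.1623 or t ~= -1.1623.

t = -1.1623 or t = -1 or t = 5.1623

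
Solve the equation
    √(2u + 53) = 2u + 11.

u = -2

Square both sides: 2u + 53 = (2u + 11)².
Expand and rearrange: 4u² + 42u + 68 = 0.
Solving gives u = -2 or u = -8.5.
Check each candidate in the original equation:
  u = -2: √(49) = 7, while 2u + 11 = 7 — valid.
  u = -8.5: √(36) = 6, while 2u + 11 = -6 — extraneous.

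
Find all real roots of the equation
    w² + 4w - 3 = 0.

w = -4.6458 or w = 0.6458

Discriminant: (4)² − 4·1·(-3) = 28.
Quadratic formula: w = (-4 ± √28) / 2.
So w = -2 + √(7) ≈ 0.6458 or w = -√(7) - 2 ≈ -4.6458.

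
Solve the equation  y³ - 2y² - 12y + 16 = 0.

Possible rational roots are divisors of 16. Testing y = 4 gives 0, so (y - 4) is a factor.
Divide: y³ - 2y² - 12y + 16 = (y - 4)(y² + 2y - 4).
Apply the quadratic formula to y² + 2y - 4 = 0: y = (-2 ± √20)/2, i.e. y ≈ 1.2361 or y ≈ -3.2361.

y = -3.2361 or y = 1.2361 or y = 4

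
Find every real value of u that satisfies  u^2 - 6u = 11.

u = -1.4721 or u = 7.4721

Rearrange to standard form: u^2 - 6u - 11 = 0.
Discriminant: (-6)^2 - 4*1*(-11) = 80.
Quadratic formula: u = (6 +/- sqrt(80)) / 2.
So u = 3 + 2*sqrt(5) ~= 7.4721 or u = 3 - 2*sqrt(5) ~= -1.4721.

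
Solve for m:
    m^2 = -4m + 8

Rearrange to standard form: m^2 + 4m - 8 = 0.
Discriminant: (4)^2 - 4*1*(-8) = 48.
Quadratic formula: m = (-4 +/- sqrt(48)) / 2.
So m = -2 + 2*sqrt(3) ~= 1.4641 or m = -2*sqrt(3) - 2 ~= -5.4641.

m = -5.4641 or m = 1.4641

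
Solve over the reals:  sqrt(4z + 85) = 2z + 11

Square both sides: 4z + 85 = (2z + 11)^2.
Expand and rearrange: 4z^2 + 40z + 36 = 0.
Solving gives z = -1 or z = -9.
Check each candidate in the original equation:
  z = -1: sqrt(81) = 9, while 2z + 11 = 9 — valid.
  z = -9: sqrt(49) = 7, while 2z + 11 = -7 — extraneous.

z = -1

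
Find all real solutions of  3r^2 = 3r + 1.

r = -0.2638 or r = 1.2638

Rearrange to standard form: 3r^2 - 3r - 1 = 0.
Discriminant: (-3)^2 - 4*3*(-1) = 21.
Quadratic formula: r = (3 +/- sqrt(21)) / 6.
So r = 1/2 + sqrt(21)/6 ~= 1.2638 or r = 1/2 - sqrt(21)/6 ~= -0.2638.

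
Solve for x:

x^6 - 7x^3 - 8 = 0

Let u = x^3. The equation becomes u^2 - 7u - 8 = 0.
Factor: (u + 1)(u - 8) = 0, so u = -1 or u = 8.
x^3 = -1 gives x = -1.
x^3 = 8 gives x = 2.

x = -1 or x = 2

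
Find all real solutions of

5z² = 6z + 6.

Rearrange to standard form: 5z² - 6z - 6 = 0.
Discriminant: (-6)² − 4·5·(-6) = 156.
Quadratic formula: z = (6 ± √156) / 10.
So z = 3/5 + √(39)/5 ≈ 1.849 or z = 3/5 - √(39)/5 ≈ -0.649.

z = -0.649 or z = 1.849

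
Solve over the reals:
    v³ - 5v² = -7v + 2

v = 0.382 or v = 2 or v = 2.618

Rearrange: v³ - 5v² + 7v - 2 = 0.
Possible rational roots are divisors of -2. Testing v = 2 gives 0, so (v - 2) is a factor.
Divide: v³ - 5v² + 7v - 2 = (v - 2)(v² - 3v + 1).
Apply the quadratic formula to v² - 3v + 1 = 0: v = (3 ± √5)/2, i.e. v ≈ 2.618 or v ≈ 0.382.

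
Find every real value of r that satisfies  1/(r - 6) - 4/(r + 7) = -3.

r = -5.6273 or r = 5.6273

Multiply both sides by (r - 6)(r + 7):
(r + 7) - 4(r - 6) = -3(r - 6)(r + 7).
Expand and collect terms: -3r² + 95 = 0.
By the quadratic formula, r = (0 ± √1140) / -6, so r ≈ -5.6273 or r ≈ 5.6273.
Neither value makes a denominator zero (r ≠ 6, r ≠ -7), so both are valid.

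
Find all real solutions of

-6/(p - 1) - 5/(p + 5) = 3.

Multiply both sides by (p - 1)(p + 5):
-6(p + 5) - 5(p - 1) = 3(p - 1)(p + 5).
Expand and collect terms: 3p^2 + 23p + 10 = 0.
By the quadratic formula, p = (-23 +/- sqrt(409)) / 6, so p ~= -0.4627 or p ~= -7.204.
Neither value makes a denominator zero (p != 1, p != -5), so both are valid.

p = -7.204 or p = -0.4627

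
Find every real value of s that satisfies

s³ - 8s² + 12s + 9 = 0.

s = -0.5414 or s = 3 or s = 5.5414

Possible rational roots are divisors of 9. Testing s = 3 gives 0, so (s - 3) is a factor.
Divide: s³ - 8s² + 12s + 9 = (s - 3)(s² - 5s - 3).
Apply the quadratic formula to s² - 5s - 3 = 0: s = (5 ± √37)/2, i.e. s ≈ 5.5414 or s ≈ -0.5414.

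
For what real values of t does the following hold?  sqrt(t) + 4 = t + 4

Isolate the radical: sqrt(t) = t.
Square both sides: t = (t)^2.
Expand and rearrange: t^2 - t = 0.
Solving gives t = 1 or t = 0.
Check each candidate in the original equation:
  t = 1: sqrt(1) = 1, while t = 1 — valid.
  t = 0: sqrt(0) = 0, while t = 0 — valid.

t = 0 or t = 1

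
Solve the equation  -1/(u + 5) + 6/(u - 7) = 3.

u = -5.2867 or u = 8.9533

Multiply both sides by (u + 5)(u - 7):
-(u - 7) + 6(u + 5) = 3(u + 5)(u - 7).
Expand and collect terms: 3u² - 11u - 142 = 0.
By the quadratic formula, u = (11 ± √1825) / 6, so u ≈ 8.9533 or u ≈ -5.2867.
Neither value makes a denominator zero (u ≠ -5, u ≠ 7), so both are valid.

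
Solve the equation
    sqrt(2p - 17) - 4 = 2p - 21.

Isolate the radical: sqrt(2p - 17) = 2p - 17.
Square both sides: 2p - 17 = (2p - 17)^2.
Expand and rearrange: 4p^2 - 70p + 306 = 0.
Solving gives p = 9 or p = 8.5.
Check each candidate in the original equation:
  p = 9: sqrt(1) = 1, while 2p - 17 = 1 — valid.
  p = 8.5: sqrt(0) = 0, while 2p - 17 = 0 — valid.

p = 8.5 or p = 9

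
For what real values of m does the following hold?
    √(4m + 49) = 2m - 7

Square both sides: 4m + 49 = (2m - 7)².
Expand and rearrange: 4m² - 32m = 0.
Solving gives m = 8 or m = 0.
Check each candidate in the original equation:
  m = 8: √(81) = 9, while 2m - 7 = 9 — valid.
  m = 0: √(49) = 7, while 2m - 7 = -7 — extraneous.

m = 8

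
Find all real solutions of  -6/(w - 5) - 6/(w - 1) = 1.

Multiply both sides by (w - 5)(w - 1):
-6(w - 1) - 6(w - 5) = (w - 5)(w - 1).
Expand and collect terms: w² + 6w - 31 = 0.
By the quadratic formula, w = (-6 ± √160) / 2, so w ≈ 3.3246 or w ≈ -9.3246.
Neither value makes a denominator zero (w ≠ 5, w ≠ 1), so both are valid.

w = -9.3246 or w = 3.3246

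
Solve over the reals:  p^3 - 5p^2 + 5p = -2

Rearrange: p^3 - 5p^2 + 5p + 2 = 0.
Possible rational roots are divisors of 2. Testing p = 2 gives 0, so (p - 2) is a factor.
Divide: p^3 - 5p^2 + 5p + 2 = (p - 2)(p^2 - 3p - 1).
Apply the quadratic formula to p^2 - 3p - 1 = 0: p = (3 +/- sqrt(13))/2, i.e. p ~= 3.3028 or p ~= -0.3028.

p = -0.3028 or p = 2 or p = 3.3028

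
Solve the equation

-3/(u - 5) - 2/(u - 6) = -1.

u = 5.5505 or u = 10.4495

Multiply both sides by (u - 5)(u - 6):
-3(u - 6) - 2(u - 5) = -(u - 5)(u - 6).
Expand and collect terms: -u² + 16u - 58 = 0.
By the quadratic formula, u = (-16 ± √24) / -2, so u ≈ 5.5505 or u ≈ 10.4495.
Neither value makes a denominator zero (u ≠ 5, u ≠ 6), so both are valid.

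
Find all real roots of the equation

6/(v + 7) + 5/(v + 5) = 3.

v = -6.1736 or v = -2.1597

Multiply both sides by (v + 7)(v + 5):
6(v + 5) + 5(v + 7) = 3(v + 7)(v + 5).
Expand and collect terms: 3v^2 + 25v + 40 = 0.
By the quadratic formula, v = (-25 +/- sqrt(145)) / 6, so v ~= -2.1597 or v ~= -6.1736.
Neither value makes a denominator zero (v != -7, v != -5), so both are valid.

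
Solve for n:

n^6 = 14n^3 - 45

Let u = n^3. The equation becomes u^2 - 14u + 45 = 0.
Factor: (u - 9)(u - 5) = 0, so u = 9 or u = 5.
n^3 = 9 gives n = (9)^(1/3) ~= 2.0801.
n^3 = 5 gives n = (5)^(1/3) ~= 1.71.

n = 1.71 or n = 2.0801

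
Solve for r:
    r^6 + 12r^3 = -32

Let u = r^3. The equation becomes u^2 + 12u + 32 = 0.
Factor: (u + 8)(u + 4) = 0, so u = -8 or u = -4.
r^3 = -8 gives r = -2.
r^3 = -4 gives r = -(4)^(1/3) ~= -1.5874.

r = -2 or r = -1.5874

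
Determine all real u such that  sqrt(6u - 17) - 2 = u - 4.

u = 3 or u = 7

Isolate the radical: sqrt(6u - 17) = u - 2.
Square both sides: 6u - 17 = (u - 2)^2.
Expand and rearrange: u^2 - 10u + 21 = 0.
Solving gives u = 7 or u = 3.
Check each candidate in the original equation:
  u = 7: sqrt(25) = 5, while u - 2 = 5 — valid.
  u = 3: sqrt(1) = 1, while u - 2 = 1 — valid.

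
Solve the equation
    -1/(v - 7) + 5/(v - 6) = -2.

Multiply both sides by (v - 7)(v - 6):
-(v - 6) + 5(v - 7) = -2(v - 7)(v - 6).
Expand and collect terms: -2v² + 22v - 55 = 0.
By the quadratic formula, v = (-22 ± √44) / -4, so v ≈ 3.8417 or v ≈ 7.1583.
Neither value makes a denominator zero (v ≠ 7, v ≠ 6), so both are valid.

v = 3.8417 or v = 7.1583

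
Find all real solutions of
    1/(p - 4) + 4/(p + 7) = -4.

Multiply both sides by (p - 4)(p + 7):
(p + 7) + 4(p - 4) = -4(p - 4)(p + 7).
Expand and collect terms: -4p^2 - 17p + 121 = 0.
By the quadratic formula, p = (17 +/- sqrt(2225)) / -8, so p ~= -8.0212 or p ~= 3.7712.
Neither value makes a denominator zero (p != 4, p != -7), so both are valid.

p = -8.0212 or p = 3.7712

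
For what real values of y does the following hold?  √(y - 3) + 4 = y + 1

Isolate the radical: √(y - 3) = y - 3.
Square both sides: y - 3 = (y - 3)².
Expand and rearrange: y² - 7y + 12 = 0.
Solving gives y = 4 or y = 3.
Check each candidate in the original equation:
  y = 4: √(1) = 1, while y - 3 = 1 — valid.
  y = 3: √(0) = 0, while y - 3 = 0 — valid.

y = 3 or y = 4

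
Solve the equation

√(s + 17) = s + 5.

s = -1

Square both sides: s + 17 = (s + 5)².
Expand and rearrange: s² + 9s + 8 = 0.
Solving gives s = -1 or s = -8.
Check each candidate in the original equation:
  s = -1: √(16) = 4, while s + 5 = 4 — valid.
  s = -8: √(9) = 3, while s + 5 = -3 — extraneous.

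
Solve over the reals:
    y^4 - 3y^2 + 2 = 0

y = -1.4142 or y = -1 or y = 1 or y = 1.4142

Let u = y^2. The equation becomes u^2 - 3u + 2 = 0.
Factor: (u - 2)(u - 1) = 0, so u = 2 or u = 1.
y^2 = 2 gives y = +/-sqrt(2) ~= +/-1.4142.
y^2 = 1 gives y = +/-1.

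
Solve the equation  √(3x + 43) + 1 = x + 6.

x = 2

Isolate the radical: √(3x + 43) = x + 5.
Square both sides: 3x + 43 = (x + 5)².
Expand and rearrange: x² + 7x - 18 = 0.
Solving gives x = 2 or x = -9.
Check each candidate in the original equation:
  x = 2: √(49) = 7, while x + 5 = 7 — valid.
  x = -9: √(16) = 4, while x + 5 = -4 — extraneous.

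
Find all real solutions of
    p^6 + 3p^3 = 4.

Let u = p^3. The equation becomes u^2 + 3u - 4 = 0.
Factor: (u + 4)(u - 1) = 0, so u = -4 or u = 1.
p^3 = -4 gives p = -(4)^(1/3) ~= -1.5874.
p^3 = 1 gives p = 1.

p = -1.5874 or p = 1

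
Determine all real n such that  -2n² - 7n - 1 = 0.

n = -3.3508 or n = -0.1492

Discriminant: (-7)² − 4·(-2)·(-1) = 41.
Quadratic formula: n = (7 ± √41) / (-4).
So n = -7/4 - √(41)/4 ≈ -3.3508 or n = -7/4 + √(41)/4 ≈ -0.1492.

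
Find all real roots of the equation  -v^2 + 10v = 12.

Rearrange to standard form: -v^2 + 10v - 12 = 0.
Discriminant: (10)^2 - 4*(-1)*(-12) = 52.
Quadratic formula: v = (-10 +/- sqrt(52)) / (-2).
So v = 5 - sqrt(13) ~= 1.3944 or v = sqrt(13) + 5 ~= 8.6056.

v = 1.3944 or v = 8.6056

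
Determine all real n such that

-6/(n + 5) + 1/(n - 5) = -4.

n = -3.4543 or n = 4.7043

Multiply both sides by (n + 5)(n - 5):
-6(n - 5) + (n + 5) = -4(n + 5)(n - 5).
Expand and collect terms: -4n² + 5n + 65 = 0.
By the quadratic formula, n = (-5 ± √1065) / -8, so n ≈ -3.4543 or n ≈ 4.7043.
Neither value makes a denominator zero (n ≠ -5, n ≠ 5), so both are valid.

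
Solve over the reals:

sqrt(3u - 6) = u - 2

Square both sides: 3u - 6 = (u - 2)^2.
Expand and rearrange: u^2 - 7u + 10 = 0.
Solving gives u = 5 or u = 2.
Check each candidate in the original equation:
  u = 5: sqrt(9) = 3, while u - 2 = 3 — valid.
  u = 2: sqrt(0) = 0, while u - 2 = 0 — valid.

u = 2 or u = 5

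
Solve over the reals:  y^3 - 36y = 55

y = -5 or y = -1.6533 or y = 6.6533

Rearrange: y^3 - 36y - 55 = 0.
Possible rational roots are divisors of -55. Testing y = -5 gives 0, so (y + 5) is a factor.
Divide: y^3 - 36y - 55 = (y + 5)(y^2 - 5y - 11).
Apply the quadratic formula to y^2 - 5y - 11 = 0: y = (5 +/- sqrt(69))/2, i.e. y ~= 6.6533 or y ~= -1.6533.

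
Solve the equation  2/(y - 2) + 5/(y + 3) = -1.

y = -9.099 or y = 1.099

Multiply both sides by (y - 2)(y + 3):
2(y + 3) + 5(y - 2) = -(y - 2)(y + 3).
Expand and collect terms: -y² - 8y + 10 = 0.
By the quadratic formula, y = (8 ± √104) / -2, so y ≈ -9.099 or y ≈ 1.099.
Neither value makes a denominator zero (y ≠ 2, y ≠ -3), so both are valid.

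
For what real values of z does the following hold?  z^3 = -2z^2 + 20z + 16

z = -5.2361 or z = -0.7639 or z = 4

Rearrange: z^3 + 2z^2 - 20z - 16 = 0.
Possible rational roots are divisors of -16. Testing z = 4 gives 0, so (z - 4) is a factor.
Divide: z^3 + 2z^2 - 20z - 16 = (z - 4)(z^2 + 6z + 4).
Apply the quadratic formula to z^2 + 6z + 4 = 0: z = (-6 +/- sqrt(20))/2, i.e. z ~= -0.7639 or z ~= -5.2361.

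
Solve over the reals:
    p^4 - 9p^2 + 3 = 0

p = -2.9417 or p = -0.5888 or p = 0.5888 or p = 2.9417

Let u = p^2. The equation becomes u^2 - 9u + 3 = 0.
By the quadratic formula, u = sqrt(69)/2 + 9/2 or u = 9/2 - sqrt(69)/2.
p^2 = sqrt(69)/2 + 9/2 gives p = +/-sqrt(sqrt(69)/2 + 9/2) ~= +/-2.9417.
p^2 = 9/2 - sqrt(69)/2 gives p = +/-sqrt(9/2 - sqrt(69)/2) ~= +/-0.5888.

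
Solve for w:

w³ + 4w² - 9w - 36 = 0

Possible rational roots are divisors of -36. Testing w = -4 gives 0, so (w + 4) is a factor.
Divide: w³ + 4w² - 9w - 36 = (w + 4)(w² - 9).
Factor the quadratic: w = 3 or w = -3.

w = -4 or w = -3 or w = 3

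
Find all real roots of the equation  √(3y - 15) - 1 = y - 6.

Isolate the radical: √(3y - 15) = y - 5.
Square both sides: 3y - 15 = (y - 5)².
Expand and rearrange: y² - 13y + 40 = 0.
Solving gives y = 8 or y = 5.
Check each candidate in the original equation:
  y = 8: √(9) = 3, while y - 5 = 3 — valid.
  y = 5: √(0) = 0, while y - 5 = 0 — valid.

y = 5 or y = 8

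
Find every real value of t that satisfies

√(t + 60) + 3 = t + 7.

t = 4

Isolate the radical: √(t + 60) = t + 4.
Square both sides: t + 60 = (t + 4)².
Expand and rearrange: t² + 7t - 44 = 0.
Solving gives t = 4 or t = -11.
Check each candidate in the original equation:
  t = 4: √(64) = 8, while t + 4 = 8 — valid.
  t = -11: √(49) = 7, while t + 4 = -7 — extraneous.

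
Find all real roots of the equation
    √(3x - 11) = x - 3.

x = 4 or x = 5

Square both sides: 3x - 11 = (x - 3)².
Expand and rearrange: x² - 9x + 20 = 0.
Solving gives x = 5 or x = 4.
Check each candidate in the original equation:
  x = 5: √(4) = 2, while x - 3 = 2 — valid.
  x = 4: √(1) = 1, while x - 3 = 1 — valid.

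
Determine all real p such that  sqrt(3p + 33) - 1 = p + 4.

Isolate the radical: sqrt(3p + 33) = p + 5.
Square both sides: 3p + 33 = (p + 5)^2.
Expand and rearrange: p^2 + 7p - 8 = 0.
Solving gives p = 1 or p = -8.
Check each candidate in the original equation:
  p = 1: sqrt(36) = 6, while p + 5 = 6 — valid.
  p = -8: sqrt(9) = 3, while p + 5 = -3 — extraneous.

p = 1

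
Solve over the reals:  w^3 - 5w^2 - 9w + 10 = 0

Possible rational roots are divisors of 10. Testing w = -2 gives 0, so (w + 2) is a factor.
Divide: w^3 - 5w^2 - 9w + 10 = (w + 2)(w^2 - 7w + 5).
Apply the quadratic formula to w^2 - 7w + 5 = 0: w = (7 +/- sqrt(29))/2, i.e. w ~= 6.1926 or w ~= 0.8074.

w = -2 or w = 0.8074 or w = 6.1926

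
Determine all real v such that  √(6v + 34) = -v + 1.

Square both sides: 6v + 34 = (-v + 1)².
Expand and rearrange: v² - 8v - 33 = 0.
Solving gives v = 11 or v = -3.
Check each candidate in the original equation:
  v = 11: √(100) = 10, while -v + 1 = -10 — extraneous.
  v = -3: √(16) = 4, while -v + 1 = 4 — valid.

v = -3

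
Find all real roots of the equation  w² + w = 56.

w = -8 or w = 7

Bring every term to one side: w² + w - 56 = 0.
Factor: (w + 8)(w - 7) = 0.
So w = -8 or w = 7.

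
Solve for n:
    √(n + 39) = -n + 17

n = 10

Square both sides: n + 39 = (-n + 17)².
Expand and rearrange: n² - 35n + 250 = 0.
Solving gives n = 25 or n = 10.
Check each candidate in the original equation:
  n = 25: √(64) = 8, while -n + 17 = -8 — extraneous.
  n = 10: √(49) = 7, while -n + 17 = 7 — valid.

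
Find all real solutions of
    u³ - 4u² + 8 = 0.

Possible rational roots are divisors of 8. Testing u = 2 gives 0, so (u - 2) is a factor.
Divide: u³ - 4u² + 8 = (u - 2)(u² - 2u - 4).
Apply the quadratic formula to u² - 2u - 4 = 0: u = (2 ± √20)/2, i.e. u ≈ 3.2361 or u ≈ -1.2361.

u = -1.2361 or u = 2 or u = 3.2361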